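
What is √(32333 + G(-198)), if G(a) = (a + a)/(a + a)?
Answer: √32334 ≈ 179.82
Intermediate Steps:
G(a) = 1 (G(a) = (2*a)/((2*a)) = (2*a)*(1/(2*a)) = 1)
√(32333 + G(-198)) = √(32333 + 1) = √32334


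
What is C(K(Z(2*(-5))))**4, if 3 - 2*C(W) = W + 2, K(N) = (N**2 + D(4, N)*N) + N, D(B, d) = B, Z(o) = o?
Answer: 5764801/16 ≈ 3.6030e+5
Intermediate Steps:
K(N) = N**2 + 5*N (K(N) = (N**2 + 4*N) + N = N**2 + 5*N)
C(W) = 1/2 - W/2 (C(W) = 3/2 - (W + 2)/2 = 3/2 - (2 + W)/2 = 3/2 + (-1 - W/2) = 1/2 - W/2)
C(K(Z(2*(-5))))**4 = (1/2 - 2*(-5)*(5 + 2*(-5))/2)**4 = (1/2 - (-5)*(5 - 10))**4 = (1/2 - (-5)*(-5))**4 = (1/2 - 1/2*50)**4 = (1/2 - 25)**4 = (-49/2)**4 = 5764801/16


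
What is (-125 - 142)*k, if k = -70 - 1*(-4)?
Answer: 17622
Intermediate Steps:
k = -66 (k = -70 + 4 = -66)
(-125 - 142)*k = (-125 - 142)*(-66) = -267*(-66) = 17622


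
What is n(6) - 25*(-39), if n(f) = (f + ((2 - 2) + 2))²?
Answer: 1039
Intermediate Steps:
n(f) = (2 + f)² (n(f) = (f + (0 + 2))² = (f + 2)² = (2 + f)²)
n(6) - 25*(-39) = (2 + 6)² - 25*(-39) = 8² + 975 = 64 + 975 = 1039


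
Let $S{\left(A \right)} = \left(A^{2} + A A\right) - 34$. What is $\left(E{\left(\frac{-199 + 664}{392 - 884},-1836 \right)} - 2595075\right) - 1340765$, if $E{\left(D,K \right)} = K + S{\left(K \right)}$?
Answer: $2804082$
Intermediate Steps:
$S{\left(A \right)} = -34 + 2 A^{2}$ ($S{\left(A \right)} = \left(A^{2} + A^{2}\right) - 34 = 2 A^{2} - 34 = -34 + 2 A^{2}$)
$E{\left(D,K \right)} = -34 + K + 2 K^{2}$ ($E{\left(D,K \right)} = K + \left(-34 + 2 K^{2}\right) = -34 + K + 2 K^{2}$)
$\left(E{\left(\frac{-199 + 664}{392 - 884},-1836 \right)} - 2595075\right) - 1340765 = \left(\left(-34 - 1836 + 2 \left(-1836\right)^{2}\right) - 2595075\right) - 1340765 = \left(\left(-34 - 1836 + 2 \cdot 3370896\right) - 2595075\right) - 1340765 = \left(\left(-34 - 1836 + 6741792\right) - 2595075\right) - 1340765 = \left(6739922 - 2595075\right) - 1340765 = 4144847 - 1340765 = 2804082$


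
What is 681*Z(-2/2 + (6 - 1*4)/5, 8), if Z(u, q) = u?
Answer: -2043/5 ≈ -408.60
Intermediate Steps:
681*Z(-2/2 + (6 - 1*4)/5, 8) = 681*(-2/2 + (6 - 1*4)/5) = 681*(-2*½ + (6 - 4)*(⅕)) = 681*(-1 + 2*(⅕)) = 681*(-1 + ⅖) = 681*(-⅗) = -2043/5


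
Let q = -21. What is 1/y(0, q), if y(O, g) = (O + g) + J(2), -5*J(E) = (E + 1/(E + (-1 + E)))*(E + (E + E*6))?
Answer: -15/427 ≈ -0.035129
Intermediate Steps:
J(E) = -8*E*(E + 1/(-1 + 2*E))/5 (J(E) = -(E + 1/(E + (-1 + E)))*(E + (E + E*6))/5 = -(E + 1/(-1 + 2*E))*(E + (E + 6*E))/5 = -(E + 1/(-1 + 2*E))*(E + 7*E)/5 = -(E + 1/(-1 + 2*E))*8*E/5 = -8*E*(E + 1/(-1 + 2*E))/5)
y(O, g) = -112/15 + O + g (y(O, g) = (O + g) + (8/5)*2*(-1 + 2 - 2*2²)/(-1 + 2*2) = (O + g) + (8/5)*2*(-1 + 2 - 2*4)/(-1 + 4) = (O + g) + (8/5)*2*(-1 + 2 - 8)/3 = (O + g) + (8/5)*2*(⅓)*(-7) = (O + g) - 112/15 = -112/15 + O + g)
1/y(0, q) = 1/(-112/15 + 0 - 21) = 1/(-427/15) = -15/427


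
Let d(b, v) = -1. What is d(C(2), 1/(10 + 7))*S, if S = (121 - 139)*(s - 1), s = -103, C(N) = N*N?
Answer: -1872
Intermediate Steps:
C(N) = N²
S = 1872 (S = (121 - 139)*(-103 - 1) = -18*(-104) = 1872)
d(C(2), 1/(10 + 7))*S = -1*1872 = -1872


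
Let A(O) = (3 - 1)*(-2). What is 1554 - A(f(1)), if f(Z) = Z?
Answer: 1558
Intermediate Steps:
A(O) = -4 (A(O) = 2*(-2) = -4)
1554 - A(f(1)) = 1554 - 1*(-4) = 1554 + 4 = 1558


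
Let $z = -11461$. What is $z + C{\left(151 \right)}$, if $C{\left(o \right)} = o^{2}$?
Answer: $11340$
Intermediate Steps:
$z + C{\left(151 \right)} = -11461 + 151^{2} = -11461 + 22801 = 11340$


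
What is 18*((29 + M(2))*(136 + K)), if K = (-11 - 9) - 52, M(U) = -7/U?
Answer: 29376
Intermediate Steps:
K = -72 (K = -20 - 52 = -72)
18*((29 + M(2))*(136 + K)) = 18*((29 - 7/2)*(136 - 72)) = 18*((29 - 7*½)*64) = 18*((29 - 7/2)*64) = 18*((51/2)*64) = 18*1632 = 29376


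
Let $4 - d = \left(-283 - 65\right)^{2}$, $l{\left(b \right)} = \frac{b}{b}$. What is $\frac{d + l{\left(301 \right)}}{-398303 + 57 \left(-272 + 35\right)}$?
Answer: $\frac{121099}{411812} \approx 0.29406$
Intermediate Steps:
$l{\left(b \right)} = 1$
$d = -121100$ ($d = 4 - \left(-283 - 65\right)^{2} = 4 - \left(-348\right)^{2} = 4 - 121104 = -121100$)
$\frac{d + l{\left(301 \right)}}{-398303 + 57 \left(-272 + 35\right)} = \frac{-121100 + 1}{-398303 + 57 \left(-272 + 35\right)} = - \frac{121099}{-398303 + 57 \left(-237\right)} = - \frac{121099}{-398303 - 13509} = - \frac{121099}{-411812} = \left(-121099\right) \left(- \frac{1}{411812}\right) = \frac{121099}{411812}$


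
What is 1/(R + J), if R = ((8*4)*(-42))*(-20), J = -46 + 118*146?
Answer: 1/44062 ≈ 2.2695e-5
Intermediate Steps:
J = 17182 (J = -46 + 17228 = 17182)
R = 26880 (R = (32*(-42))*(-20) = -1344*(-20) = 26880)
1/(R + J) = 1/(26880 + 17182) = 1/44062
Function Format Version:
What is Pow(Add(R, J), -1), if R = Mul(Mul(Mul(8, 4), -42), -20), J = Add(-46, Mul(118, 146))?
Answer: Rational(1, 44062) ≈ 2.2695e-5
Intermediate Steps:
J = 17182 (J = Add(-46, 17228) = 17182)
R = 26880 (R = Mul(Mul(32, -42), -20) = Mul(-1344, -20) = 26880)
Pow(Add(R, J), -1) = Pow(Add(26880, 17182), -1) = Pow(44062, -1) = Rational(1, 44062)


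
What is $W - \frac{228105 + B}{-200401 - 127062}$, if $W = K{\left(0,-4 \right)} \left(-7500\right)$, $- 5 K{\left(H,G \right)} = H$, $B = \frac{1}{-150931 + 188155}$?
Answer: $\frac{8490980521}{12189482712} \approx 0.69658$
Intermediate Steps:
$B = \frac{1}{37224} \approx 2.6864 \cdot 10^{-5}$
$K{\left(H,G \right)} = - \frac{H}{5}$
$W = 0$ ($W = \left(- \frac{1}{5}\right) 0 \left(-7500\right) = 0 \left(-7500\right) = 0$)
$W - \frac{228105 + B}{-200401 - 127062} = 0 - \frac{228105 + \frac{1}{37224}}{-200401 - 127062} = 0 - \frac{8490980521}{37224 \left(-327463\right)} = 0 - \frac{8490980521}{37224} \left(- \frac{1}{327463}\right) = 0 - - \frac{8490980521}{12189482712} = 0 + \frac{8490980521}{12189482712} = \frac{8490980521}{12189482712}$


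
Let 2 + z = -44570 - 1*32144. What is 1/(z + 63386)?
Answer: -1/13330 ≈ -7.5019e-5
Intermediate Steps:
z = -76716 (z = -2 + (-44570 - 1*32144) = -2 + (-44570 - 32144) = -2 - 76714 = -76716)
1/(z + 63386) = 1/(-76716 + 63386) = 1/(-13330) = -1/13330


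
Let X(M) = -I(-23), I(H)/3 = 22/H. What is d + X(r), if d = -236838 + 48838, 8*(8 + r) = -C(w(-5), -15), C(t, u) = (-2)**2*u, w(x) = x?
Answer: -4323934/23 ≈ -1.8800e+5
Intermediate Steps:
I(H) = 66/H (I(H) = 3*(22/H) = 66/H)
C(t, u) = 4*u
r = -1/2 (r = -8 + (-4*(-15))/8 = -8 + (-1*(-60))/8 = -8 + (1/8)*60 = -8 + 15/2 = -1/2 ≈ -0.50000)
X(M) = 66/23 (X(M) = -66/(-23) = -66*(-1)/23 = -1*(-66/23) = 66/23)
d = -188000
d + X(r) = -188000 + 66/23 = -4323934/23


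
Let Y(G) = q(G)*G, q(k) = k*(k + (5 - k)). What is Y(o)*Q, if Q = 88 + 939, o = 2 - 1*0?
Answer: 20540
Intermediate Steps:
q(k) = 5*k (q(k) = k*5 = 5*k)
o = 2 (o = 2 + 0 = 2)
Y(G) = 5*G² (Y(G) = (5*G)*G = 5*G²)
Q = 1027
Y(o)*Q = (5*2²)*1027 = (5*4)*1027 = 20*1027 = 20540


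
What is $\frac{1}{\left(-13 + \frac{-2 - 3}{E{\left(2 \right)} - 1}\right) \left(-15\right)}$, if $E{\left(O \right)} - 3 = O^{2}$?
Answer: $\frac{2}{415} \approx 0.0048193$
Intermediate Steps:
$E{\left(O \right)} = 3 + O^{2}$
$\frac{1}{\left(-13 + \frac{-2 - 3}{E{\left(2 \right)} - 1}\right) \left(-15\right)} = \frac{1}{\left(-13 + \frac{-2 - 3}{\left(3 + 2^{2}\right) - 1}\right) \left(-15\right)} = \frac{1}{\left(-13 - \frac{5}{\left(3 + 4\right) - 1}\right) \left(-15\right)} = \frac{1}{\left(-13 - \frac{5}{7 - 1}\right) \left(-15\right)} = \frac{1}{\left(-13 - \frac{5}{6}\right) \left(-15\right)} = \frac{1}{\left(- \frac{83}{6}\right) \left(-15\right)} = \frac{1}{\frac{415}{2}} = \frac{2}{415}$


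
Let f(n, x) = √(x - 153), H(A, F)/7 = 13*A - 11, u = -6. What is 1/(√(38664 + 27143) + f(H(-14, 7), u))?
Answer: 1/(7*√1343 + I*√159) ≈ 0.0038888 - 0.00019115*I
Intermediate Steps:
H(A, F) = -77 + 91*A (H(A, F) = 7*(13*A - 11) = 7*(-11 + 13*A) = -77 + 91*A)
f(n, x) = √(-153 + x)
1/(√(38664 + 27143) + f(H(-14, 7), u)) = 1/(√(38664 + 27143) + √(-153 - 6)) = 1/(√65807 + √(-159)) = 1/(7*√1343 + I*√159)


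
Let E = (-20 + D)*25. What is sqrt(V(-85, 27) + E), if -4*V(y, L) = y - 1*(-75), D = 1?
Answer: 3*I*sqrt(210)/2 ≈ 21.737*I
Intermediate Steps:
E = -475 (E = (-20 + 1)*25 = -19*25 = -475)
V(y, L) = -75/4 - y/4 (V(y, L) = -(y - 1*(-75))/4 = -(y + 75)/4 = -(75 + y)/4 = -75/4 - y/4)
sqrt(V(-85, 27) + E) = sqrt((-75/4 - 1/4*(-85)) - 475) = sqrt((-75/4 + 85/4) - 475) = sqrt(5/2 - 475) = sqrt(-945/2) = 3*I*sqrt(210)/2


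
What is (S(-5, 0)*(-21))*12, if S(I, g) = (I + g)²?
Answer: -6300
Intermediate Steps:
(S(-5, 0)*(-21))*12 = ((-5 + 0)²*(-21))*12 = ((-5)²*(-21))*12 = (25*(-21))*12 = -525*12 = -6300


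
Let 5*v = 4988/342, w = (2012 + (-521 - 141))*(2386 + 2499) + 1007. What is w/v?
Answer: 5639372235/2494 ≈ 2.2612e+6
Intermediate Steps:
w = 6595757 (w = (2012 - 662)*4885 + 1007 = 1350*4885 + 1007 = 6594750 + 1007 = 6595757)
v = 2494/855 (v = (4988/342)/5 = (4988*(1/342))/5 = (⅕)*(2494/171) = 2494/855 ≈ 2.9170)
w/v = 6595757/(2494/855) = 6595757*(855/2494) = 5639372235/2494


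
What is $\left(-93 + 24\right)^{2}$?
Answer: $4761$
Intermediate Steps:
$\left(-93 + 24\right)^{2} = \left(-69\right)^{2} = 4761$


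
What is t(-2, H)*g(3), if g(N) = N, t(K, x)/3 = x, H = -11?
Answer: -99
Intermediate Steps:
t(K, x) = 3*x
t(-2, H)*g(3) = (3*(-11))*3 = -33*3 = -99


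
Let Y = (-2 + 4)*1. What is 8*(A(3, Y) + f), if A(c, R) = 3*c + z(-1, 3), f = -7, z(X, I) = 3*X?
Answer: -8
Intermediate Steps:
Y = 2 (Y = 2*1 = 2)
A(c, R) = -3 + 3*c (A(c, R) = 3*c + 3*(-1) = 3*c - 3 = -3 + 3*c)
8*(A(3, Y) + f) = 8*((-3 + 3*3) - 7) = 8*((-3 + 9) - 7) = 8*(6 - 7) = 8*(-1) = -8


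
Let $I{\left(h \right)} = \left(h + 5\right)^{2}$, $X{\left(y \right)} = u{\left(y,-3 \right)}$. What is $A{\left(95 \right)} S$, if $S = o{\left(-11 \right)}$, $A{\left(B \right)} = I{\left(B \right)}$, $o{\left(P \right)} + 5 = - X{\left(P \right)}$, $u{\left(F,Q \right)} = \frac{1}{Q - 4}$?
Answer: $- \frac{340000}{7} \approx -48571.0$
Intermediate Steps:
$u{\left(F,Q \right)} = \frac{1}{-4 + Q}$
$X{\left(y \right)} = - \frac{1}{7}$ ($X{\left(y \right)} = \frac{1}{-4 - 3} = \frac{1}{-7} = - \frac{1}{7}$)
$I{\left(h \right)} = \left(5 + h\right)^{2}$
$o{\left(P \right)} = - \frac{34}{7}$ ($o{\left(P \right)} = -5 - - \frac{1}{7} = -5 + \frac{1}{7} = - \frac{34}{7}$)
$A{\left(B \right)} = \left(5 + B\right)^{2}$
$S = - \frac{34}{7} \approx -4.8571$
$A{\left(95 \right)} S = \left(5 + 95\right)^{2} \left(- \frac{34}{7}\right) = 100^{2} \left(- \frac{34}{7}\right) = 10000 \left(- \frac{34}{7}\right) = - \frac{340000}{7}$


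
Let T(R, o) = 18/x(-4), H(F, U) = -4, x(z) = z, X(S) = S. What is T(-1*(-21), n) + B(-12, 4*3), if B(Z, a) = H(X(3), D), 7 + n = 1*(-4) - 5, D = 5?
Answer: -17/2 ≈ -8.5000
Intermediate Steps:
n = -16 (n = -7 + (1*(-4) - 5) = -7 + (-4 - 5) = -7 - 9 = -16)
B(Z, a) = -4
T(R, o) = -9/2 (T(R, o) = 18/(-4) = 18*(-1/4) = -9/2)
T(-1*(-21), n) + B(-12, 4*3) = -9/2 - 4 = -17/2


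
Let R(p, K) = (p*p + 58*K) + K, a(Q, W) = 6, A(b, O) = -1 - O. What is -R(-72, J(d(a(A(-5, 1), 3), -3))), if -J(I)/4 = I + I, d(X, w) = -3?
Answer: -6600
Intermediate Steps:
J(I) = -8*I (J(I) = -4*(I + I) = -8*I)
R(p, K) = p**2 + 59*K (R(p, K) = (p**2 + 58*K) + K = p**2 + 59*K)
-R(-72, J(d(a(A(-5, 1), 3), -3))) = -((-72)**2 + 59*(-8*(-3))) = -(5184 + 59*24) = -(5184 + 1416) = -1*6600 = -6600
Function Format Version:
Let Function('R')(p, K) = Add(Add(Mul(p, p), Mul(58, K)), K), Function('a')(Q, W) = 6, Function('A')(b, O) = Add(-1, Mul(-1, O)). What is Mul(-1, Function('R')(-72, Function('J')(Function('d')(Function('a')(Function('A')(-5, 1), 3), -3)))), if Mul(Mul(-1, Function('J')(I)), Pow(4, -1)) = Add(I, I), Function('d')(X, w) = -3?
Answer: -6600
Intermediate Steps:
Function('J')(I) = Mul(-8, I) (Function('J')(I) = Mul(-4, Add(I, I)) = Mul(-4, Mul(2, I)) = Mul(-8, I))
Function('R')(p, K) = Add(Pow(p, 2), Mul(59, K)) (Function('R')(p, K) = Add(Add(Pow(p, 2), Mul(58, K)), K) = Add(Pow(p, 2), Mul(59, K)))
Mul(-1, Function('R')(-72, Function('J')(Function('d')(Function('a')(Function('A')(-5, 1), 3), -3)))) = Mul(-1, Add(Pow(-72, 2), Mul(59, Mul(-8, -3)))) = Mul(-1, Add(5184, Mul(59, 24))) = Mul(-1, Add(5184, 1416)) = Mul(-1, 6600) = -6600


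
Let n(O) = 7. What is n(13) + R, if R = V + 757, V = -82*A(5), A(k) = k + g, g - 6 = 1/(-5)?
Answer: -608/5 ≈ -121.60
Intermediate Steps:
g = 29/5 (g = 6 + 1/(-5) = 6 - 1/5 = 29/5 ≈ 5.8000)
A(k) = 29/5 + k (A(k) = k + 29/5 = 29/5 + k)
V = -4428/5 (V = -82*(29/5 + 5) = -82*54/5 = -4428/5 ≈ -885.60)
R = -643/5 (R = -4428/5 + 757 = -643/5 ≈ -128.60)
n(13) + R = 7 - 643/5 = -608/5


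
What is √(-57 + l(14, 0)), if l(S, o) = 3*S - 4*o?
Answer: I*√15 ≈ 3.873*I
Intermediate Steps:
l(S, o) = -4*o + 3*S
√(-57 + l(14, 0)) = √(-57 + (-4*0 + 3*14)) = √(-57 + (0 + 42)) = √(-57 + 42) = √(-15) = I*√15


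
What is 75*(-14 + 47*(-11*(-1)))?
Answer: 37725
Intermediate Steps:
75*(-14 + 47*(-11*(-1))) = 75*(-14 + 47*11) = 75*(-14 + 517) = 75*503 = 37725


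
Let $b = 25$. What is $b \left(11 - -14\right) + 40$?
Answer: $665$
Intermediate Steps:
$b \left(11 - -14\right) + 40 = 25 \left(11 - -14\right) + 40 = 25 \left(11 + 14\right) + 40 = 25 \cdot 25 + 40 = 625 + 40 = 665$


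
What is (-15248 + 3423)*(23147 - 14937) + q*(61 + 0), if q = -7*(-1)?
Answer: -97082823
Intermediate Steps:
q = 7
(-15248 + 3423)*(23147 - 14937) + q*(61 + 0) = (-15248 + 3423)*(23147 - 14937) + 7*(61 + 0) = -11825*8210 + 7*61 = -97083250 + 427 = -97082823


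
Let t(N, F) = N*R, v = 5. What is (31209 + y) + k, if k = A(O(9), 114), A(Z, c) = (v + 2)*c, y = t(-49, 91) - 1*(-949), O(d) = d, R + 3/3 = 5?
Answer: 32760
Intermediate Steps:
R = 4 (R = -1 + 5 = 4)
t(N, F) = 4*N (t(N, F) = N*4 = 4*N)
y = 753 (y = 4*(-49) - 1*(-949) = -196 + 949 = 753)
A(Z, c) = 7*c (A(Z, c) = (5 + 2)*c = 7*c)
k = 798 (k = 7*114 = 798)
(31209 + y) + k = (31209 + 753) + 798 = 31962 + 798 = 32760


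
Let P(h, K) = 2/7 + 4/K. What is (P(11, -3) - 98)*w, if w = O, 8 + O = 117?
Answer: -226720/21 ≈ -10796.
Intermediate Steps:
O = 109 (O = -8 + 117 = 109)
w = 109
P(h, K) = 2/7 + 4/K (P(h, K) = 2*(1/7) + 4/K = 2/7 + 4/K)
(P(11, -3) - 98)*w = ((2/7 + 4/(-3)) - 98)*109 = ((2/7 + 4*(-1/3)) - 98)*109 = ((2/7 - 4/3) - 98)*109 = (-22/21 - 98)*109 = -2080/21*109 = -226720/21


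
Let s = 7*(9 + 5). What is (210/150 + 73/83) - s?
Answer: -39724/415 ≈ -95.720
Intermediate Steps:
s = 98 (s = 7*14 = 98)
(210/150 + 73/83) - s = (210/150 + 73/83) - 1*98 = (210*(1/150) + 73*(1/83)) - 98 = (7/5 + 73/83) - 98 = 946/415 - 98 = -39724/415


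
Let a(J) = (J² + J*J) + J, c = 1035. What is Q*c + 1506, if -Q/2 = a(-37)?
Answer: -5589564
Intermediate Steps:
a(J) = J + 2*J² (a(J) = (J² + J²) + J = 2*J² + J = J + 2*J²)
Q = -5402 (Q = -(-74)*(1 + 2*(-37)) = -(-74)*(1 - 74) = -(-74)*(-73) = -2*2701 = -5402)
Q*c + 1506 = -5402*1035 + 1506 = -5591070 + 1506 = -5589564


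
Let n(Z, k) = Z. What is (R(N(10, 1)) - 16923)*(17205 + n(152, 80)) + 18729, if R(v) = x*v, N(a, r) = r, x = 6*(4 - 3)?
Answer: -293609640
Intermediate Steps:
x = 6 (x = 6*1 = 6)
R(v) = 6*v
(R(N(10, 1)) - 16923)*(17205 + n(152, 80)) + 18729 = (6*1 - 16923)*(17205 + 152) + 18729 = (6 - 16923)*17357 + 18729 = -16917*17357 + 18729 = -293628369 + 18729 = -293609640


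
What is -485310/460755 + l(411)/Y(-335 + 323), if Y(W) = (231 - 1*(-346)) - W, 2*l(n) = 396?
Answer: -12974540/18092313 ≈ -0.71713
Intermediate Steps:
l(n) = 198 (l(n) = (½)*396 = 198)
Y(W) = 577 - W (Y(W) = (231 + 346) - W = 577 - W)
-485310/460755 + l(411)/Y(-335 + 323) = -485310/460755 + 198/(577 - (-335 + 323)) = -485310*1/460755 + 198/(577 - 1*(-12)) = -32354/30717 + 198/(577 + 12) = -32354/30717 + 198/589 = -12974540/18092313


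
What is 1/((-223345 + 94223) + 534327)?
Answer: 1/405205 ≈ 2.4679e-6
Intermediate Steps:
1/((-223345 + 94223) + 534327) = 1/(-129122 + 534327) = 1/405205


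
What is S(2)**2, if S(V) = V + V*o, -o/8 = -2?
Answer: 1156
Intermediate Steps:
o = 16 (o = -8*(-2) = 16)
S(V) = 17*V (S(V) = V + V*16 = V + 16*V = 17*V)
S(2)**2 = (17*2)**2 = 34**2 = 1156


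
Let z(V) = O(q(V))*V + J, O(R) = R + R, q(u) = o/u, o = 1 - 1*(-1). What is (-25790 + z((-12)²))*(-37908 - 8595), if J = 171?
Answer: 1191174345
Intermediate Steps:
o = 2 (o = 1 + 1 = 2)
q(u) = 2/u
O(R) = 2*R
z(V) = 175 (z(V) = (2*(2/V))*V + 171 = (4/V)*V + 171 = 4 + 171 = 175)
(-25790 + z((-12)²))*(-37908 - 8595) = (-25790 + 175)*(-37908 - 8595) = -25615*(-46503) = 1191174345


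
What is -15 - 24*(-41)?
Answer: 969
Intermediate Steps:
-15 - 24*(-41) = -15 + 984 = 969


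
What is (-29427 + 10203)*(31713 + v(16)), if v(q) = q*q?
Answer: -614572056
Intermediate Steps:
v(q) = q**2
(-29427 + 10203)*(31713 + v(16)) = (-29427 + 10203)*(31713 + 16**2) = -19224*(31713 + 256) = -19224*31969 = -614572056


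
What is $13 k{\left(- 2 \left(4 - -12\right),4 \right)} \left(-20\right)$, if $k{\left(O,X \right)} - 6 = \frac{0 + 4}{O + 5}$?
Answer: $- \frac{41080}{27} \approx -1521.5$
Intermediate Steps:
$k{\left(O,X \right)} = 6 + \frac{4}{5 + O}$ ($k{\left(O,X \right)} = 6 + \frac{0 + 4}{O + 5} = 6 + \frac{4}{5 + O}$)
$13 k{\left(- 2 \left(4 - -12\right),4 \right)} \left(-20\right) = 13 \frac{2 \left(17 + 3 \left(- 2 \left(4 - -12\right)\right)\right)}{5 - 2 \left(4 - -12\right)} \left(-20\right) = 13 \frac{2 \left(17 + 3 \left(- 2 \left(4 + 12\right)\right)\right)}{5 - 2 \left(4 + 12\right)} \left(-20\right) = 13 \frac{2 \left(17 + 3 \left(\left(-2\right) 16\right)\right)}{5 - 32} \left(-20\right) = 13 \frac{2 \left(17 + 3 \left(-32\right)\right)}{5 - 32} \left(-20\right) = 13 \frac{2 \left(17 - 96\right)}{-27} \left(-20\right) = 13 \cdot 2 \left(- \frac{1}{27}\right) \left(-79\right) \left(-20\right) = 13 \cdot \frac{158}{27} \left(-20\right) = \frac{2054}{27} \left(-20\right) = - \frac{41080}{27}$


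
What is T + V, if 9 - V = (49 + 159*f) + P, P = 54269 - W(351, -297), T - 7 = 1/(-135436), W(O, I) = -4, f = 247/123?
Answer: -303327476773/5552876 ≈ -54625.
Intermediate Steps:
f = 247/123 (f = 247*(1/123) = 247/123 ≈ 2.0081)
T = 948051/135436 (T = 7 + 1/(-135436) = 7 - 1/135436 = 948051/135436 ≈ 7.0000)
P = 54273 (P = 54269 - 1*(-4) = 54269 + 4 = 54273)
V = -2239924/41 (V = 9 - ((49 + 159*(247/123)) + 54273) = 9 - ((49 + 13091/41) + 54273) = 9 - (15100/41 + 54273) = 9 - 1*2240293/41 = 9 - 2240293/41 = -2239924/41 ≈ -54632.)
T + V = 948051/135436 - 2239924/41 = -303327476773/5552876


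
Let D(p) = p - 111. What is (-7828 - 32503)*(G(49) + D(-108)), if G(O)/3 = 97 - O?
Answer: 3024825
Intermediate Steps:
D(p) = -111 + p
G(O) = 291 - 3*O (G(O) = 3*(97 - O) = 291 - 3*O)
(-7828 - 32503)*(G(49) + D(-108)) = (-7828 - 32503)*((291 - 3*49) + (-111 - 108)) = -40331*((291 - 147) - 219) = -40331*(144 - 219) = -40331*(-75) = 3024825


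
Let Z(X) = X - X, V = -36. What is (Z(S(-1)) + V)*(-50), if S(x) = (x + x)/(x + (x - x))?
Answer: 1800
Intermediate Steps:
S(x) = 2 (S(x) = (2*x)/(x + 0) = (2*x)/x = 2)
Z(X) = 0
(Z(S(-1)) + V)*(-50) = (0 - 36)*(-50) = -36*(-50) = 1800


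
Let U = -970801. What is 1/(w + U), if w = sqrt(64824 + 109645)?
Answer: -970801/942454407132 - sqrt(174469)/942454407132 ≈ -1.0305e-6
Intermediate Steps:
w = sqrt(174469) ≈ 417.69
1/(w + U) = 1/(sqrt(174469) - 970801) = 1/(-970801 + sqrt(174469))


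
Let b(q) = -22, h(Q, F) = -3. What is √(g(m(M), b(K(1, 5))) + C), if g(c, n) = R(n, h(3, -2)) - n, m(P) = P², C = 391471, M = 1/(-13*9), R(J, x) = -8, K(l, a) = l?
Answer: √391485 ≈ 625.69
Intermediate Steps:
M = -1/117 (M = -1/13*⅑ = -1/117 ≈ -0.0085470)
g(c, n) = -8 - n
√(g(m(M), b(K(1, 5))) + C) = √((-8 - 1*(-22)) + 391471) = √((-8 + 22) + 391471) = √(14 + 391471) = √391485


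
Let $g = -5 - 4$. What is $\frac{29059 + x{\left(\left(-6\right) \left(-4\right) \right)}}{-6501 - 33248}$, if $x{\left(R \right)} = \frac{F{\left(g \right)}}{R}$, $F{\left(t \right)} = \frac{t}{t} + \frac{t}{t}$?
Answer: $- \frac{348709}{476988} \approx -0.73106$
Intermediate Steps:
$g = -9$ ($g = -5 - 4 = -9$)
$F{\left(t \right)} = 2$ ($F{\left(t \right)} = 1 + 1 = 2$)
$x{\left(R \right)} = \frac{2}{R}$
$\frac{29059 + x{\left(\left(-6\right) \left(-4\right) \right)}}{-6501 - 33248} = \frac{29059 + \frac{2}{\left(-6\right) \left(-4\right)}}{-6501 - 33248} = \frac{29059 + \frac{2}{24}}{-39749} = \left(29059 + 2 \cdot \frac{1}{24}\right) \left(- \frac{1}{39749}\right) = \left(29059 + \frac{1}{12}\right) \left(- \frac{1}{39749}\right) = \frac{348709}{12} \left(- \frac{1}{39749}\right) = - \frac{348709}{476988}$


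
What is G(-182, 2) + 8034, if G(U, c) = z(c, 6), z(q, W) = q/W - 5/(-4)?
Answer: 96427/12 ≈ 8035.6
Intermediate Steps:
z(q, W) = 5/4 + q/W (z(q, W) = q/W - 5*(-¼) = q/W + 5/4 = 5/4 + q/W)
G(U, c) = 5/4 + c/6
G(-182, 2) + 8034 = (5/4 + (⅙)*2) + 8034 = (5/4 + ⅓) + 8034 = 19/12 + 8034 = 96427/12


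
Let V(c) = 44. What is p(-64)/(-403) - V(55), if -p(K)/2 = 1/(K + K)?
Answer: -1134849/25792 ≈ -44.000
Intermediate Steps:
p(K) = -1/K (p(K) = -2/(K + K) = -2*1/(2*K) = -1/K)
p(-64)/(-403) - V(55) = -1/(-64)/(-403) - 1*44 = -1*(-1/64)*(-1/403) - 44 = (1/64)*(-1/403) - 44 = -1/25792 - 44 = -1134849/25792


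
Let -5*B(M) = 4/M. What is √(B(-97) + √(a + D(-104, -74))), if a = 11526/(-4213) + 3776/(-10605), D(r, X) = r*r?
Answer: √(154905195868606260 + 420383440785*√21584737768442224530)/4333849905 ≈ 10.198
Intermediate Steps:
D(r, X) = r²
B(M) = -4/(5*M)
a = -138141518/44678865 (a = 11526*(-1/4213) + 3776*(-1/10605) = -11526/4213 - 3776/10605 = -138141518/44678865 ≈ -3.0919)
√(B(-97) + √(a + D(-104, -74))) = √(-⅘/(-97) + √(-138141518/44678865 + (-104)²)) = √(-⅘*(-1/97) + √(-138141518/44678865 + 10816)) = √(4/485 + √(483108462322/44678865)) = √(4/485 + √21584737768442224530/44678865)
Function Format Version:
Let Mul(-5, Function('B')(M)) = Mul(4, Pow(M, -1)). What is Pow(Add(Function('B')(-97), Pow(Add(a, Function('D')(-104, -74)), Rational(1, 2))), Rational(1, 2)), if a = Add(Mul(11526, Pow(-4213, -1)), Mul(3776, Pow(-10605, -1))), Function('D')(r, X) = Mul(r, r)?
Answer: Mul(Rational(1, 4333849905), Pow(Add(154905195868606260, Mul(420383440785, Pow(21584737768442224530, Rational(1, 2)))), Rational(1, 2))) ≈ 10.198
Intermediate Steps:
Function('D')(r, X) = Pow(r, 2)
Function('B')(M) = Mul(Rational(-4, 5), Pow(M, -1)) (Function('B')(M) = Mul(Rational(-1, 5), Mul(4, Pow(M, -1))) = Mul(Rational(-4, 5), Pow(M, -1)))
a = Rational(-138141518, 44678865) (a = Add(Mul(11526, Rational(-1, 4213)), Mul(3776, Rational(-1, 10605))) = Add(Rational(-11526, 4213), Rational(-3776, 10605)) = Rational(-138141518, 44678865) ≈ -3.0919)
Pow(Add(Function('B')(-97), Pow(Add(a, Function('D')(-104, -74)), Rational(1, 2))), Rational(1, 2)) = Pow(Add(Mul(Rational(-4, 5), Pow(-97, -1)), Pow(Add(Rational(-138141518, 44678865), Pow(-104, 2)), Rational(1, 2))), Rational(1, 2)) = Pow(Add(Mul(Rational(-4, 5), Rational(-1, 97)), Pow(Add(Rational(-138141518, 44678865), 10816), Rational(1, 2))), Rational(1, 2)) = Pow(Add(Rational(4, 485), Pow(Rational(483108462322, 44678865), Rational(1, 2))), Rational(1, 2)) = Pow(Add(Rational(4, 485), Mul(Rational(1, 44678865), Pow(21584737768442224530, Rational(1, 2)))), Rational(1, 2))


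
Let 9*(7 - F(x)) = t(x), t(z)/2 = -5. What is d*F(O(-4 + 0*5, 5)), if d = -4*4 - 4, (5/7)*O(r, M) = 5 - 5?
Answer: -1460/9 ≈ -162.22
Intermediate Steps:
O(r, M) = 0 (O(r, M) = 7*(5 - 5)/5 = (7/5)*0 = 0)
t(z) = -10 (t(z) = 2*(-5) = -10)
F(x) = 73/9 (F(x) = 7 - 1/9*(-10) = 7 + 10/9 = 73/9)
d = -20 (d = -16 - 4 = -20)
d*F(O(-4 + 0*5, 5)) = -20*73/9 = -1460/9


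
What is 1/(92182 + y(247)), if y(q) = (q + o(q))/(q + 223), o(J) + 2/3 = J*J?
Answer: 705/65080193 ≈ 1.0833e-5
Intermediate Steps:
o(J) = -2/3 + J**2 (o(J) = -2/3 + J*J = -2/3 + J**2)
y(q) = (-2/3 + q + q**2)/(223 + q) (y(q) = (q + (-2/3 + q**2))/(q + 223) = (-2/3 + q + q**2)/(223 + q))
1/(92182 + y(247)) = 1/(92182 + (-2/3 + 247 + 247**2)/(223 + 247)) = 1/(92182 + (-2/3 + 247 + 61009)/470) = 1/(92182 + (1/470)*(183766/3)) = 1/(92182 + 91883/705) = 1/(65080193/705) = 705/65080193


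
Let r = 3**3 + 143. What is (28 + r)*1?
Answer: 198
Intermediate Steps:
r = 170 (r = 27 + 143 = 170)
(28 + r)*1 = (28 + 170)*1 = 198*1 = 198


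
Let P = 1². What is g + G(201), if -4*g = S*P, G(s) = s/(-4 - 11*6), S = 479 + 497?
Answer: -17281/70 ≈ -246.87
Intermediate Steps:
P = 1
S = 976
G(s) = -s/70 (G(s) = s/(-4 - 66) = s/(-70) = s*(-1/70) = -s/70)
g = -244 ≈ -244.00
g + G(201) = -244 - 1/70*201 = -244 - 201/70 = -17281/70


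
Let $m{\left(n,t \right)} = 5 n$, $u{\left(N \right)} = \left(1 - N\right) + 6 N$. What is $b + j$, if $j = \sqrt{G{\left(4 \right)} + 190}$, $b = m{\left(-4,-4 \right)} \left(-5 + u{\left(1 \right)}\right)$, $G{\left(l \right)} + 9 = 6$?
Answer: $-20 + \sqrt{187} \approx -6.3252$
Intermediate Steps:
$u{\left(N \right)} = 1 + 5 N$
$G{\left(l \right)} = -3$ ($G{\left(l \right)} = -9 + 6 = -3$)
$b = -20$ ($b = 5 \left(-4\right) \left(-5 + \left(1 + 5 \cdot 1\right)\right) = - 20 \left(-5 + \left(1 + 5\right)\right) = - 20 \left(-5 + 6\right) = \left(-20\right) 1 = -20$)
$j = \sqrt{187}$ ($j = \sqrt{-3 + 190} = \sqrt{187} \approx 13.675$)
$b + j = -20 + \sqrt{187}$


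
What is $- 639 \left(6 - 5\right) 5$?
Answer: $-3195$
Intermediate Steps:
$- 639 \left(6 - 5\right) 5 = - 639 \cdot 1 \cdot 5 = \left(-639\right) 5 = -3195$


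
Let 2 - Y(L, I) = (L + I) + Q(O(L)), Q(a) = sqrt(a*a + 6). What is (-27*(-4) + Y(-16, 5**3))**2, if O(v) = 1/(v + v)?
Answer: (32 - sqrt(6145))**2/1024 ≈ 2.1016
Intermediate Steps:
O(v) = 1/(2*v)
Q(a) = sqrt(6 + a**2) (Q(a) = sqrt(a**2 + 6) = sqrt(6 + a**2))
Y(L, I) = 2 - I - L - sqrt(6 + 1/(4*L**2)) (Y(L, I) = 2 - ((L + I) + sqrt(6 + (1/(2*L))**2)) = 2 - ((I + L) + sqrt(6 + 1/(4*L**2))) = 2 - (I + L + sqrt(6 + 1/(4*L**2))) = 2 + (-I - L - sqrt(6 + 1/(4*L**2))) = 2 - I - L - sqrt(6 + 1/(4*L**2)))
(-27*(-4) + Y(-16, 5**3))**2 = (-27*(-4) + (2 - 1*5**3 - 1*(-16) - sqrt(24 + (-16)**(-2))/2))**2 = (108 + (2 - 1*125 + 16 - sqrt(24 + 1/256)/2))**2 = (108 + (2 - 125 + 16 - sqrt(6145)/32))**2 = (108 + (-107 - sqrt(6145)/32))**2 = (1 - sqrt(6145)/32)**2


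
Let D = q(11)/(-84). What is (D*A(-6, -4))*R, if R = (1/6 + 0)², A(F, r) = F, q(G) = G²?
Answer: 121/504 ≈ 0.24008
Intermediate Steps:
D = -121/84 (D = 11²/(-84) = 121*(-1/84) = -121/84 ≈ -1.4405)
R = 1/36 (R = (1*(⅙) + 0)² = (⅙ + 0)² = (⅙)² = 1/36 ≈ 0.027778)
(D*A(-6, -4))*R = -121/84*(-6)*(1/36) = (121/14)*(1/36) = 121/504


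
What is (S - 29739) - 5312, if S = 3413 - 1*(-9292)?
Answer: -22346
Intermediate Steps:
S = 12705 (S = 3413 + 9292 = 12705)
(S - 29739) - 5312 = (12705 - 29739) - 5312 = -17034 - 5312 = -22346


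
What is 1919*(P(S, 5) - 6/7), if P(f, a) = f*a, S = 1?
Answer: 55651/7 ≈ 7950.1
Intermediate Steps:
P(f, a) = a*f
1919*(P(S, 5) - 6/7) = 1919*(5*1 - 6/7) = 1919*(5 - 6/7) = 1919*(29/7) = 55651/7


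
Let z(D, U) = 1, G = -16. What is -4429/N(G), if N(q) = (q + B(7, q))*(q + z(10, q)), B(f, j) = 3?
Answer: -4429/195 ≈ -22.713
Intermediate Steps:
N(q) = (1 + q)*(3 + q) (N(q) = (q + 3)*(q + 1) = (3 + q)*(1 + q) = (1 + q)*(3 + q))
-4429/N(G) = -4429/(3 + (-16)² + 4*(-16)) = -4429/(3 + 256 - 64) = -4429/195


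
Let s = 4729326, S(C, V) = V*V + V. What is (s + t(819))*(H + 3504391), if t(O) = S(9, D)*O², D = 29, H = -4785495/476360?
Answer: 49103121241818748797/23818 ≈ 2.0616e+15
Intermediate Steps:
H = -957099/95272 (H = -4785495*1/476360 = -957099/95272 ≈ -10.046)
S(C, V) = V + V² (S(C, V) = V² + V = V + V²)
t(O) = 870*O² (t(O) = (29*(1 + 29))*O² = (29*30)*O² = 870*O²)
(s + t(819))*(H + 3504391) = (4729326 + 870*819²)*(-957099/95272 + 3504391) = (4729326 + 870*670761)*(333869382253/95272) = (4729326 + 583562070)*(333869382253/95272) = 588291396*(333869382253/95272) = 49103121241818748797/23818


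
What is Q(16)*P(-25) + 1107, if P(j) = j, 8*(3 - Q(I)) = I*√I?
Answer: 1232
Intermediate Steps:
Q(I) = 3 - I^(3/2)/8 (Q(I) = 3 - I*√I/8 = 3 - I^(3/2)/8)
Q(16)*P(-25) + 1107 = (3 - 16^(3/2)/8)*(-25) + 1107 = (3 - ⅛*64)*(-25) + 1107 = (3 - 8)*(-25) + 1107 = -5*(-25) + 1107 = 125 + 1107 = 1232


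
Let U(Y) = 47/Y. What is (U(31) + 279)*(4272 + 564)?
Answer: 1356576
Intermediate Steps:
(U(31) + 279)*(4272 + 564) = (47/31 + 279)*(4272 + 564) = (47*(1/31) + 279)*4836 = (47/31 + 279)*4836 = (8696/31)*4836 = 1356576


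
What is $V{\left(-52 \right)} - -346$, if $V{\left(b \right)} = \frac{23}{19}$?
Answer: $\frac{6597}{19} \approx 347.21$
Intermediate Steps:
$V{\left(b \right)} = \frac{23}{19}$ ($V{\left(b \right)} = 23 \cdot \frac{1}{19} = \frac{23}{19}$)
$V{\left(-52 \right)} - -346 = \frac{23}{19} - -346 = \frac{23}{19} + 346 = \frac{6597}{19}$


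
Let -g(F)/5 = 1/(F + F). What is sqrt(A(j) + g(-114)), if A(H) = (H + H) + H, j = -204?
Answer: I*sqrt(7953267)/114 ≈ 24.738*I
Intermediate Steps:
A(H) = 3*H (A(H) = 2*H + H = 3*H)
g(F) = -5/(2*F) (g(F) = -5/(F + F) = -5*1/(2*F) = -5/(2*F))
sqrt(A(j) + g(-114)) = sqrt(3*(-204) - 5/2/(-114)) = sqrt(-612 - 5/2*(-1/114)) = sqrt(-612 + 5/228) = sqrt(-139531/228) = I*sqrt(7953267)/114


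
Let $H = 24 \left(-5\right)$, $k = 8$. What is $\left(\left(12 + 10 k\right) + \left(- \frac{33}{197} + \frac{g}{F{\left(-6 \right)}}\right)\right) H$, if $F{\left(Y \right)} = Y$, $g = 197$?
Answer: $- \frac{1394740}{197} \approx -7079.9$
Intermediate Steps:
$H = -120$
$\left(\left(12 + 10 k\right) + \left(- \frac{33}{197} + \frac{g}{F{\left(-6 \right)}}\right)\right) H = \left(\left(12 + 10 \cdot 8\right) + \left(- \frac{33}{197} + \frac{197}{-6}\right)\right) \left(-120\right) = \left(\left(12 + 80\right) + \left(\left(-33\right) \frac{1}{197} + 197 \left(- \frac{1}{6}\right)\right)\right) \left(-120\right) = \left(92 - \frac{39007}{1182}\right) \left(-120\right) = \frac{69737}{1182} \left(-120\right) = - \frac{1394740}{197}$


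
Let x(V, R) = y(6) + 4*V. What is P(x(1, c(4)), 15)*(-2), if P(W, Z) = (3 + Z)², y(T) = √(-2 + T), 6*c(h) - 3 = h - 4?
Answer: -648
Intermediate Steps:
c(h) = -⅙ + h/6 (c(h) = ½ + (h - 4)/6 = ½ + (-4 + h)/6 = ½ + (-⅔ + h/6) = -⅙ + h/6)
x(V, R) = 2 + 4*V (x(V, R) = √(-2 + 6) + 4*V = √4 + 4*V = 2 + 4*V)
P(x(1, c(4)), 15)*(-2) = (3 + 15)²*(-2) = 18²*(-2) = 324*(-2) = -648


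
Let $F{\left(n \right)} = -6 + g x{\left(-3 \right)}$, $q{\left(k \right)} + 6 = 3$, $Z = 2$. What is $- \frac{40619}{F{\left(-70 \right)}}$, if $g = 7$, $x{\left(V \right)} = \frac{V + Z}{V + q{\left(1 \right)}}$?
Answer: $\frac{243714}{29} \approx 8403.9$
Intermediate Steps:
$q{\left(k \right)} = -3$ ($q{\left(k \right)} = -6 + 3 = -3$)
$x{\left(V \right)} = \frac{2 + V}{-3 + V}$ ($x{\left(V \right)} = \frac{V + 2}{V - 3} = \frac{2 + V}{-3 + V}$)
$F{\left(n \right)} = - \frac{29}{6}$ ($F{\left(n \right)} = -6 + 7 \frac{2 - 3}{-3 - 3} = -6 + 7 \frac{1}{-6} \left(-1\right) = -6 + 7 \left(\left(- \frac{1}{6}\right) \left(-1\right)\right) = -6 + 7 \cdot \frac{1}{6} = -6 + \frac{7}{6} = - \frac{29}{6}$)
$- \frac{40619}{F{\left(-70 \right)}} = - \frac{40619}{- \frac{29}{6}} = \left(-40619\right) \left(- \frac{6}{29}\right) = \frac{243714}{29}$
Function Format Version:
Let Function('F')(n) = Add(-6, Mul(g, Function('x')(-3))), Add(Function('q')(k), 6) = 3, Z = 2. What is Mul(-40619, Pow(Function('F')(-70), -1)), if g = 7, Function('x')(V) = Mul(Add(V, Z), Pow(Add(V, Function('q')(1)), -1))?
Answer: Rational(243714, 29) ≈ 8403.9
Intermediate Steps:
Function('q')(k) = -3 (Function('q')(k) = Add(-6, 3) = -3)
Function('x')(V) = Mul(Pow(Add(-3, V), -1), Add(2, V)) (Function('x')(V) = Mul(Add(V, 2), Pow(Add(V, -3), -1)) = Mul(Add(2, V), Pow(Add(-3, V), -1)) = Mul(Pow(Add(-3, V), -1), Add(2, V)))
Function('F')(n) = Rational(-29, 6) (Function('F')(n) = Add(-6, Mul(7, Mul(Pow(Add(-3, -3), -1), Add(2, -3)))) = Add(-6, Mul(7, Mul(Pow(-6, -1), -1))) = Add(-6, Mul(7, Mul(Rational(-1, 6), -1))) = Add(-6, Mul(7, Rational(1, 6))) = Add(-6, Rational(7, 6)) = Rational(-29, 6))
Mul(-40619, Pow(Function('F')(-70), -1)) = Mul(-40619, Pow(Rational(-29, 6), -1)) = Mul(-40619, Rational(-6, 29)) = Rational(243714, 29)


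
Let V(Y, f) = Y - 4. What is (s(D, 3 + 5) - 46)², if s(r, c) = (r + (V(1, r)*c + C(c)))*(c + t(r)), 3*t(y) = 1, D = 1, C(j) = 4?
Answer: 375769/9 ≈ 41752.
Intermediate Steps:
V(Y, f) = -4 + Y
t(y) = ⅓ (t(y) = (⅓)*1 = ⅓)
s(r, c) = (⅓ + c)*(4 + r - 3*c) (s(r, c) = (r + ((-4 + 1)*c + 4))*(c + ⅓) = (r + (-3*c + 4))*(⅓ + c) = (r + (4 - 3*c))*(⅓ + c) = (4 + r - 3*c)*(⅓ + c) = (⅓ + c)*(4 + r - 3*c))
(s(D, 3 + 5) - 46)² = ((4/3 - 3*(3 + 5)² + 3*(3 + 5) + (⅓)*1 + (3 + 5)*1) - 46)² = ((4/3 - 3*8² + 3*8 + ⅓ + 8*1) - 46)² = ((4/3 - 3*64 + 24 + ⅓ + 8) - 46)² = ((4/3 - 192 + 24 + ⅓ + 8) - 46)² = (-475/3 - 46)² = (-613/3)² = 375769/9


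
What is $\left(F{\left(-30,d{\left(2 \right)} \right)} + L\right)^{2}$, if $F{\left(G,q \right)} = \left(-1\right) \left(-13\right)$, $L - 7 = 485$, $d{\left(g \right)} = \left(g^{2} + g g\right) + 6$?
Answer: $255025$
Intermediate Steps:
$d{\left(g \right)} = 6 + 2 g^{2}$ ($d{\left(g \right)} = \left(g^{2} + g^{2}\right) + 6 = 2 g^{2} + 6 = 6 + 2 g^{2}$)
$L = 492$ ($L = 7 + 485 = 492$)
$F{\left(G,q \right)} = 13$
$\left(F{\left(-30,d{\left(2 \right)} \right)} + L\right)^{2} = \left(13 + 492\right)^{2} = 505^{2} = 255025$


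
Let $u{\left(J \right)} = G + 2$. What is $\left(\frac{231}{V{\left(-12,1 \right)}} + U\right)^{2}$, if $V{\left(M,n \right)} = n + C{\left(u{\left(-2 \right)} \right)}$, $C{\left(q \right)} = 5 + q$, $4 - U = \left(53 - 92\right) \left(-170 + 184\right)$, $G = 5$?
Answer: $\frac{54479161}{169} \approx 3.2236 \cdot 10^{5}$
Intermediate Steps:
$U = 550$ ($U = 4 - \left(53 - 92\right) \left(-170 + 184\right) = 4 - \left(-39\right) 14 = 4 - -546 = 4 + 546 = 550$)
$u{\left(J \right)} = 7$ ($u{\left(J \right)} = 5 + 2 = 7$)
$V{\left(M,n \right)} = 12 + n$ ($V{\left(M,n \right)} = n + \left(5 + 7\right) = n + 12 = 12 + n$)
$\left(\frac{231}{V{\left(-12,1 \right)}} + U\right)^{2} = \left(\frac{231}{12 + 1} + 550\right)^{2} = \left(\frac{231}{13} + 550\right)^{2} = \left(\frac{7381}{13}\right)^{2} = \frac{54479161}{169}$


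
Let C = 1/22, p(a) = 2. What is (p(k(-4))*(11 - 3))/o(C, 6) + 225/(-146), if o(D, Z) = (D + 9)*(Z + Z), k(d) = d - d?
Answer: -121477/87162 ≈ -1.3937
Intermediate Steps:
k(d) = 0
C = 1/22 ≈ 0.045455
o(D, Z) = 2*Z*(9 + D) (o(D, Z) = (9 + D)*(2*Z) = 2*Z*(9 + D))
(p(k(-4))*(11 - 3))/o(C, 6) + 225/(-146) = (2*(11 - 3))/((2*6*(9 + 1/22))) + 225/(-146) = (2*8)/((2*6*(199/22))) + 225*(-1/146) = 16/(1194/11) - 225/146 = 16*(11/1194) - 225/146 = 88/597 - 225/146 = -121477/87162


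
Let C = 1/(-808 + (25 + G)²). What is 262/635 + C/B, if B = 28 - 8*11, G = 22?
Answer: 4404617/10675620 ≈ 0.41259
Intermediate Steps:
B = -60 (B = 28 - 88 = -60)
C = 1/1401 (C = 1/(-808 + (25 + 22)²) = 1/(-808 + 47²) = 1/(-808 + 2209) = 1/1401 ≈ 0.00071378)
262/635 + C/B = 262/635 + (1/1401)/(-60) = 262*(1/635) + (1/1401)*(-1/60) = 262/635 - 1/84060 = 4404617/10675620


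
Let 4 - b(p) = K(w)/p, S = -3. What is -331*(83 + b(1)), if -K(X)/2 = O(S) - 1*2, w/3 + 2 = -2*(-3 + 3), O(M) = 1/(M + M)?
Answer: -82088/3 ≈ -27363.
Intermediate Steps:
O(M) = 1/(2*M)
w = -6 (w = -6 + 3*(-2*(-3 + 3)) = -6 + 3*(-2*0) = -6 + 3*0 = -6 + 0 = -6)
K(X) = 13/3 (K(X) = -2*((1/2)/(-3) - 1*2) = -2*((1/2)*(-1/3) - 2) = -2*(-1/6 - 2) = -2*(-13/6) = 13/3)
b(p) = 4 - 13/(3*p)
-331*(83 + b(1)) = -331*(83 + (4 - 13/3/1)) = -331*(83 + (4 - 13/3*1)) = -331*(83 + (4 - 13/3)) = -331*(83 - 1/3) = -331*248/3 = -82088/3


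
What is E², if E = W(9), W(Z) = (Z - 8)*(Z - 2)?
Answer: 49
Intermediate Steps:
W(Z) = (-8 + Z)*(-2 + Z)
E = 7 (E = 16 + 9² - 10*9 = 16 + 81 - 90 = 7)
E² = 7² = 49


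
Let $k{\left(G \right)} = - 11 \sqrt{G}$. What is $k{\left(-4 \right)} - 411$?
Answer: $-411 - 22 i \approx -411.0 - 22.0 i$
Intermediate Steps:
$k{\left(-4 \right)} - 411 = - 11 \sqrt{-4} - 411 = - 11 \cdot 2 i - 411 = - 22 i - 411 = -411 - 22 i$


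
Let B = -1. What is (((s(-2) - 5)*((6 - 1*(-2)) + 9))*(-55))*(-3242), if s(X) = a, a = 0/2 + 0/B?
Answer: -15156350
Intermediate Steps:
a = 0 (a = 0/2 + 0/(-1) = 0*(½) + 0*(-1) = 0 + 0 = 0)
s(X) = 0
(((s(-2) - 5)*((6 - 1*(-2)) + 9))*(-55))*(-3242) = (((0 - 5)*((6 - 1*(-2)) + 9))*(-55))*(-3242) = (-5*((6 + 2) + 9)*(-55))*(-3242) = (-5*(8 + 9)*(-55))*(-3242) = (-5*17*(-55))*(-3242) = -85*(-55)*(-3242) = 4675*(-3242) = -15156350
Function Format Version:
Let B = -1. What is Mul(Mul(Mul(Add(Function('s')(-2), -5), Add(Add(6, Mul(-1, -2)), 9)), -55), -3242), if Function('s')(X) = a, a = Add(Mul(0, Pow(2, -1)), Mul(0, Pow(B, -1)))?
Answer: -15156350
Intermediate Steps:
a = 0 (a = Add(Mul(0, Pow(2, -1)), Mul(0, Pow(-1, -1))) = Add(Mul(0, Rational(1, 2)), Mul(0, -1)) = Add(0, 0) = 0)
Function('s')(X) = 0
Mul(Mul(Mul(Add(Function('s')(-2), -5), Add(Add(6, Mul(-1, -2)), 9)), -55), -3242) = Mul(Mul(Mul(Add(0, -5), Add(Add(6, Mul(-1, -2)), 9)), -55), -3242) = Mul(Mul(Mul(-5, Add(Add(6, 2), 9)), -55), -3242) = Mul(Mul(Mul(-5, Add(8, 9)), -55), -3242) = Mul(Mul(Mul(-5, 17), -55), -3242) = Mul(Mul(-85, -55), -3242) = Mul(4675, -3242) = -15156350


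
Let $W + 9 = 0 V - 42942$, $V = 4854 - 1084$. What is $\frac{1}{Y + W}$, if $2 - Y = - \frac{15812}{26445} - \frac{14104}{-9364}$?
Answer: $- \frac{61907745}{2658931969183} \approx -2.3283 \cdot 10^{-5}$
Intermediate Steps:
$V = 3770$
$W = -42951$ ($W = -9 + \left(0 \cdot 3770 - 42942\right) = -9 + \left(0 - 42942\right) = -9 - 42942 = -42951$)
$Y = \frac{67586312}{61907745}$ ($Y = 2 - \left(- \frac{15812}{26445} - \frac{14104}{-9364}\right) = 2 - \left(\left(-15812\right) \frac{1}{26445} - - \frac{3526}{2341}\right) = 2 - \left(- \frac{15812}{26445} + \frac{3526}{2341}\right) = 2 - \frac{56229178}{61907745} = \frac{67586312}{61907745} \approx 1.0917$)
$\frac{1}{Y + W} = \frac{1}{\frac{67586312}{61907745} - 42951} = \frac{1}{- \frac{2658931969183}{61907745}} = - \frac{61907745}{2658931969183}$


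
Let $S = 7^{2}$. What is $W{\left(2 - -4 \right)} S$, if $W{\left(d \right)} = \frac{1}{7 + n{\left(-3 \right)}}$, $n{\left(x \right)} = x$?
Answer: $\frac{49}{4} \approx 12.25$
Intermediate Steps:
$S = 49$
$W{\left(d \right)} = \frac{1}{4}$ ($W{\left(d \right)} = \frac{1}{7 - 3} = \frac{1}{4}$)
$W{\left(2 - -4 \right)} S = \frac{1}{4} \cdot 49 = \frac{49}{4}$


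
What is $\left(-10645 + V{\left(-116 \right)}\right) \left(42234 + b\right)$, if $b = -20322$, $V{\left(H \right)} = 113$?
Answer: $-230777184$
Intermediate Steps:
$\left(-10645 + V{\left(-116 \right)}\right) \left(42234 + b\right) = \left(-10645 + 113\right) \left(42234 - 20322\right) = \left(-10532\right) 21912 = -230777184$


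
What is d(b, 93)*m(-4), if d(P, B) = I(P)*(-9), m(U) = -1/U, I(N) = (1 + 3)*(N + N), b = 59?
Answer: -1062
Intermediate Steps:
I(N) = 8*N (I(N) = 4*(2*N) = 8*N)
d(P, B) = -72*P (d(P, B) = (8*P)*(-9) = -72*P)
d(b, 93)*m(-4) = (-72*59)*(-1/(-4)) = -(-4248)*(-1)/4 = -4248*¼ = -1062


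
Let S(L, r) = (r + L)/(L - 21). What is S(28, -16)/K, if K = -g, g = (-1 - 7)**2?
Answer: -3/112 ≈ -0.026786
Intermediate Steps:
S(L, r) = (L + r)/(-21 + L)
g = 64 (g = (-8)**2 = 64)
K = -64 (K = -1*64 = -64)
S(28, -16)/K = ((28 - 16)/(-21 + 28))/(-64) = (12/7)*(-1/64) = -3/112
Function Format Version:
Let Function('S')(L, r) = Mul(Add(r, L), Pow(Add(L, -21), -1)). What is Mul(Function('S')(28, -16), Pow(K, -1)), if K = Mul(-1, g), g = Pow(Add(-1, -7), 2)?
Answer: Rational(-3, 112) ≈ -0.026786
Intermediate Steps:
Function('S')(L, r) = Mul(Pow(Add(-21, L), -1), Add(L, r)) (Function('S')(L, r) = Mul(Add(L, r), Pow(Add(-21, L), -1)) = Mul(Pow(Add(-21, L), -1), Add(L, r)))
g = 64 (g = Pow(-8, 2) = 64)
K = -64 (K = Mul(-1, 64) = -64)
Mul(Function('S')(28, -16), Pow(K, -1)) = Mul(Mul(Pow(Add(-21, 28), -1), Add(28, -16)), Pow(-64, -1)) = Mul(Mul(Pow(7, -1), 12), Rational(-1, 64)) = Mul(Mul(Rational(1, 7), 12), Rational(-1, 64)) = Mul(Rational(12, 7), Rational(-1, 64)) = Rational(-3, 112)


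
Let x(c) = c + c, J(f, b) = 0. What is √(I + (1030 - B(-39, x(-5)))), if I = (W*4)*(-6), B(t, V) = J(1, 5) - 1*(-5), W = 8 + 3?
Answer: √761 ≈ 27.586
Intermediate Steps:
x(c) = 2*c
W = 11
B(t, V) = 5 (B(t, V) = 0 - 1*(-5) = 0 + 5 = 5)
I = -264 (I = (11*4)*(-6) = 44*(-6) = -264)
√(I + (1030 - B(-39, x(-5)))) = √(-264 + (1030 - 1*5)) = √(-264 + (1030 - 5)) = √(-264 + 1025) = √761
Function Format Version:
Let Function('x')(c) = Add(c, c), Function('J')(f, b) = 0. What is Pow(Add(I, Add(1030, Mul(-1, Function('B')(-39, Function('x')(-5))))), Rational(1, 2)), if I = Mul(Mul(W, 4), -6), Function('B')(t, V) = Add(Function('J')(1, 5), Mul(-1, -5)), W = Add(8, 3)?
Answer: Pow(761, Rational(1, 2)) ≈ 27.586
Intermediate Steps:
Function('x')(c) = Mul(2, c)
W = 11
Function('B')(t, V) = 5 (Function('B')(t, V) = Add(0, Mul(-1, -5)) = Add(0, 5) = 5)
I = -264 (I = Mul(Mul(11, 4), -6) = Mul(44, -6) = -264)
Pow(Add(I, Add(1030, Mul(-1, Function('B')(-39, Function('x')(-5))))), Rational(1, 2)) = Pow(Add(-264, Add(1030, Mul(-1, 5))), Rational(1, 2)) = Pow(Add(-264, Add(1030, -5)), Rational(1, 2)) = Pow(Add(-264, 1025), Rational(1, 2)) = Pow(761, Rational(1, 2))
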